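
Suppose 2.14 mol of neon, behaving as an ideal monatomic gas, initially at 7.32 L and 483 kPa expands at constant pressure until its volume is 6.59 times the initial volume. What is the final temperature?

1310 K

T₁ = P₁V₁/(nR) = 483×7.32/(2.14×8.314) = 199 K.
Isobaric: P stays 483 kPa; V/T = const ⇒ T₂ = 1310 K, V₂ = 48.2 L.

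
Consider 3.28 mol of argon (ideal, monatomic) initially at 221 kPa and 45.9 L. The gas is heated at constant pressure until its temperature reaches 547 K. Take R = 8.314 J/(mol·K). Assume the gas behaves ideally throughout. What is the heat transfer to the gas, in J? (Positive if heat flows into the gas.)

T₁ = P₁V₁/(nR) = 221×45.9/(3.28×8.314) = 372 K.
Isobaric: P stays 221 kPa; V/T = const ⇒ T₂ = 547 K, V₂ = 67.5 L.
W = PΔV = 221×(67.5−45.9) kPa·L = 4770 J.
ΔU = nCvΔT = 3.28×12.5×(547−372) = 7160 J.
Q = ΔU + W = nCpΔT = 11900 J.

11900 J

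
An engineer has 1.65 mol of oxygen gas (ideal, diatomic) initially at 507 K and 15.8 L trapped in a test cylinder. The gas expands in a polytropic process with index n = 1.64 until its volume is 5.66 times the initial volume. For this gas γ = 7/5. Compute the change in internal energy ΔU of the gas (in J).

-11700 J

P₁ = nRT₁/V₁ = 1.65×8.314×507/15.8 = 440 kPa.
Polytropic n=1.64: T₂ = T₁(V₁/V₂)^(n−1) = 507×(0.177)^0.64 = 167 K; P₂ = P₁(V₁/V₂)^n = 25.6 kPa.
For an ideal gas ΔU = nCvΔT with Cv = (5/2)R = 20.8 J/(mol·K).
ΔU = 1.65×20.8×(167−507) = -11700 J.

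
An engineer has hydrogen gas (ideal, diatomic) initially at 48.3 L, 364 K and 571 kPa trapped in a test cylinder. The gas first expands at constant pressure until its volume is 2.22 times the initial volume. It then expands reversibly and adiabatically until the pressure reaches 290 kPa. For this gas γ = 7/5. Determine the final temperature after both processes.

666 K

n = P₁V₁/(RT₁) = 571×48.3/(8.314×364) = 9.11 mol.
Step 1 — Isobaric: P stays 571 kPa; V/T = const ⇒ T₂ = 808 K, V₂ = 107 L.
W = PΔV = 571×(107−48.3) kPa·L = 33600 J.
ΔU = nCvΔT = 9.11×20.8×(808−364) = 84100 J.
Q = ΔU + W = nCpΔT = 118000 J.
State after step 1: P = 571 kPa, V = 107 L, T = 808 K.
Step 2 — Adiabatic: T₂/T₁ = (P₂/P₁)^((γ−1)/γ) ⇒ T₂ = 808×(0.508)^0.286 = 666 K; V₂ = 174 L.
ΔU = nCvΔT = 9.11×20.8×(666−808) = -26900 J.
Q = 0 for an adiabatic process, so W = −ΔU = 26900 J.
Net over both steps: W = 60600 J, Q = 118000 J, ΔU = 57200 J.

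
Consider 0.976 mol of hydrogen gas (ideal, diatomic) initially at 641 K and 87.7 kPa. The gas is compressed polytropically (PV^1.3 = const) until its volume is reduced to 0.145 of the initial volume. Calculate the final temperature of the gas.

1140 K

V₁ = nRT₁/P₁ = 0.976×8.314×641/87.7 = 59.3 L.
Polytropic n=1.3: T₂ = T₁(V₁/V₂)^(n−1) = 641×(6.90)^0.30 = 1140 K; P₂ = P₁(V₁/V₂)^n = 1080 kPa.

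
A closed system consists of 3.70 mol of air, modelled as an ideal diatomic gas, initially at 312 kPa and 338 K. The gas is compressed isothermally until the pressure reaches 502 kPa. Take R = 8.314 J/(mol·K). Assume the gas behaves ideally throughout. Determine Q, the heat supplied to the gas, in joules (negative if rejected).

V₁ = nRT₁/P₁ = 3.70×8.314×338/312 = 33.3 L.
Isothermal: T stays 338 K; PV = const ⇒ V₂ = 20.7 L, P₂ = 502 kPa.
ΔU = 0 (ideal gas, T constant).
W = nRT ln(V₂/V₁) = 3.70×8.314×338×ln(0.622) = -4950 J.
Q = ΔU + W = -4950 J.

-4950 J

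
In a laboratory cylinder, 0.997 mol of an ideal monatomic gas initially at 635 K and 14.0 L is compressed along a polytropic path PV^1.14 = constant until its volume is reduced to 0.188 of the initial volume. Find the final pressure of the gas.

2530 kPa

P₁ = nRT₁/V₁ = 0.997×8.314×635/14.0 = 376 kPa.
Polytropic n=1.14: T₂ = T₁(V₁/V₂)^(n−1) = 635×(5.32)^0.14 = 802 K; P₂ = P₁(V₁/V₂)^n = 2530 kPa.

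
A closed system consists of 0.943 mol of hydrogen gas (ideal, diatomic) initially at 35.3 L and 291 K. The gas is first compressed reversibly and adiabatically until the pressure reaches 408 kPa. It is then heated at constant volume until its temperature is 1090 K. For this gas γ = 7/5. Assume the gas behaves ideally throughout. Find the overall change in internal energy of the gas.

P₁ = nRT₁/V₁ = 0.943×8.314×291/35.3 = 64.6 kPa.
Step 1 — Adiabatic: T₂/T₁ = (P₂/P₁)^((γ−1)/γ) ⇒ T₂ = 291×(6.31)^0.286 = 493 K; V₂ = 9.47 L.
ΔU = nCvΔT = 0.943×20.8×(493−291) = 3950 J.
Q = 0 for an adiabatic process, so W = −ΔU = -3950 J.
State after step 1: P = 408 kPa, V = 9.47 L, T = 493 K.
Step 2 — Isochoric: V stays 9.47 L; P/T = const ⇒ T₂ = 1090 K, P₂ = 903 kPa.
W = 0 (no volume change).
ΔU = nCvΔT = 0.943×20.8×(1090−493) = 11700 J.
Q = ΔU = 11700 J.
Net over both steps: W = -3950 J, Q = 11700 J, ΔU = 15700 J.

15700 J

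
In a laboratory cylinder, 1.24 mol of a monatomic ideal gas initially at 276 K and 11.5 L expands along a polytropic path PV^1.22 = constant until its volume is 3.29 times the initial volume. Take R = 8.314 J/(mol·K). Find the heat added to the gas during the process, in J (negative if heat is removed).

2000 J

P₁ = nRT₁/V₁ = 1.24×8.314×276/11.5 = 247 kPa.
Polytropic n=1.22: T₂ = T₁(V₁/V₂)^(n−1) = 276×(0.304)^0.22 = 212 K; P₂ = P₁(V₁/V₂)^n = 57.9 kPa.
W = (P₁V₁−P₂V₂)/(n−1) = (247×11.5−57.9×37.8)/0.22 = 2980 J.
ΔU = nCvΔT = 1.24×12.5×(212−276) = -984 J.
Q = ΔU + W = 2000 J.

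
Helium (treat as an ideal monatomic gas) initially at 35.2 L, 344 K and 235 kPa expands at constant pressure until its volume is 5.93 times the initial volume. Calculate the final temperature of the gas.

Isobaric: P stays 235 kPa; V/T = const ⇒ T₂ = 2040 K, V₂ = 209 L.

2040 K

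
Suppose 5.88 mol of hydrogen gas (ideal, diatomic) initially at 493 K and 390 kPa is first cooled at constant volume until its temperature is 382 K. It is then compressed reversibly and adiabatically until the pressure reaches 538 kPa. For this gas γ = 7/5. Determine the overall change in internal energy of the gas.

V₁ = nRT₁/P₁ = 5.88×8.314×493/390 = 61.8 L.
Step 1 — Isochoric: V stays 61.8 L; P/T = const ⇒ T₂ = 382 K, P₂ = 302 kPa.
W = 0 (no volume change).
ΔU = nCvΔT = 5.88×20.8×(382−493) = -13600 J.
Q = ΔU = -13600 J.
State after step 1: P = 302 kPa, V = 61.8 L, T = 382 K.
Step 2 — Adiabatic: T₂/T₁ = (P₂/P₁)^((γ−1)/γ) ⇒ T₂ = 382×(1.78)^0.286 = 450 K; V₂ = 40.9 L.
ΔU = nCvΔT = 5.88×20.8×(450−382) = 8360 J.
Q = 0 for an adiabatic process, so W = −ΔU = -8360 J.
Net over both steps: W = -8360 J, Q = -13600 J, ΔU = -5200 J.

-5200 J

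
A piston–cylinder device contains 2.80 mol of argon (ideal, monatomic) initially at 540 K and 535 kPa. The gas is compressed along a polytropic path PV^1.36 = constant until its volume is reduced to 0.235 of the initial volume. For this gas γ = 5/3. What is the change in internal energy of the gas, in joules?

V₁ = nRT₁/P₁ = 2.80×8.314×540/535 = 23.5 L.
Polytropic n=1.36: T₂ = T₁(V₁/V₂)^(n−1) = 540×(4.26)^0.36 = 910 K; P₂ = P₁(V₁/V₂)^n = 3830 kPa.
For an ideal gas ΔU = nCvΔT with Cv = (3/2)R = 12.5 J/(mol·K).
ΔU = 2.80×12.5×(910−540) = 12900 J.

12900 J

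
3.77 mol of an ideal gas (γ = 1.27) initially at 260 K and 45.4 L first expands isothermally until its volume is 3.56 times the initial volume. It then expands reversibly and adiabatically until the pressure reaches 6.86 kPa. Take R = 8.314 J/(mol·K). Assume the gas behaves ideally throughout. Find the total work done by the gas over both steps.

P₁ = nRT₁/V₁ = 3.77×8.314×260/45.4 = 180 kPa.
Step 1 — Isothermal: T stays 260 K; PV = const ⇒ V₂ = 162 L, P₂ = 50.4 kPa.
ΔU = 0 (ideal gas, T constant).
W = nRT ln(V₂/V₁) = 3.77×8.314×260×ln(3.56) = 10300 J.
Q = ΔU + W = 10300 J.
State after step 1: P = 50.4 kPa, V = 162 L, T = 260 K.
Step 2 — Adiabatic: T₂/T₁ = (P₂/P₁)^((γ−1)/γ) ⇒ T₂ = 260×(0.136)^0.213 = 170 K; V₂ = 777 L.
ΔU = nCvΔT = 3.77×30.8×(170−260) = -10400 J.
Q = 0 for an adiabatic process, so W = −ΔU = 10400 J.
Net over both steps: W = 20800 J, Q = 10300 J, ΔU = -10400 J.

20800 J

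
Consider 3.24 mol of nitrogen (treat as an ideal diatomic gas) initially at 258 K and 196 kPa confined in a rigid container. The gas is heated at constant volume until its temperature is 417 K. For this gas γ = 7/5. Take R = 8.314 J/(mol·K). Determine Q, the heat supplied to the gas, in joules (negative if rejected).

10700 J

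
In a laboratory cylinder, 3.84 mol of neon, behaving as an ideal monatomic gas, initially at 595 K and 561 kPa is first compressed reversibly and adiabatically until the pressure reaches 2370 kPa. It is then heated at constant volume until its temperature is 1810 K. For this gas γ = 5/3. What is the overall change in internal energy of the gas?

V₁ = nRT₁/P₁ = 3.84×8.314×595/561 = 33.9 L.
Step 1 — Adiabatic: T₂/T₁ = (P₂/P₁)^((γ−1)/γ) ⇒ T₂ = 595×(4.22)^0.400 = 1060 K; V₂ = 14.3 L.
ΔU = nCvΔT = 3.84×12.5×(1060−595) = 22200 J.
Q = 0 for an adiabatic process, so W = −ΔU = -22200 J.
State after step 1: P = 2370 kPa, V = 14.3 L, T = 1060 K.
Step 2 — Isochoric: V stays 14.3 L; P/T = const ⇒ T₂ = 1810 K, P₂ = 4050 kPa.
W = 0 (no volume change).
ΔU = nCvΔT = 3.84×12.5×(1810−1060) = 36000 J.
Q = ΔU = 36000 J.
Net over both steps: W = -22200 J, Q = 36000 J, ΔU = 58200 J.

58200 J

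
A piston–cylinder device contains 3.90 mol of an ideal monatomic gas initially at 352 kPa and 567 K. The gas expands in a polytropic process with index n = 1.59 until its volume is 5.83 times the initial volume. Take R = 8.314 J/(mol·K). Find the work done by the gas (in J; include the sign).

V₁ = nRT₁/P₁ = 3.90×8.314×567/352 = 52.2 L.
Polytropic n=1.59: T₂ = T₁(V₁/V₂)^(n−1) = 567×(0.172)^0.59 = 200 K; P₂ = P₁(V₁/V₂)^n = 21.3 kPa.
W = (P₁V₁−P₂V₂)/(n−1) = (352×52.2−21.3×304)/0.59 = 20100 J.

20100 J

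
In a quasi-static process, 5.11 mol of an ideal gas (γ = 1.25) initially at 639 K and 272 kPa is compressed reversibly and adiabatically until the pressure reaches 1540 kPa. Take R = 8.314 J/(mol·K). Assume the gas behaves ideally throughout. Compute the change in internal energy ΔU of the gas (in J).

45000 J

V₁ = nRT₁/P₁ = 5.11×8.314×639/272 = 99.8 L.
Adiabatic: T₂/T₁ = (P₂/P₁)^((γ−1)/γ) ⇒ T₂ = 639×(5.66)^0.200 = 904 K; V₂ = 24.9 L.
For an ideal gas ΔU = nCvΔT with Cv = R/(γ−1) = 33.3 J/(mol·K).
ΔU = 5.11×33.3×(904−639) = 45000 J.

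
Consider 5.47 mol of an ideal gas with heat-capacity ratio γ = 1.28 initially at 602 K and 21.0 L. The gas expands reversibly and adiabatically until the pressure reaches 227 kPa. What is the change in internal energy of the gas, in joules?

-31100 J

P₁ = nRT₁/V₁ = 5.47×8.314×602/21.0 = 1300 kPa.
Adiabatic: T₂/T₁ = (P₂/P₁)^((γ−1)/γ) ⇒ T₂ = 602×(0.174)^0.219 = 411 K; V₂ = 82.3 L.
For an ideal gas ΔU = nCvΔT with Cv = R/(γ−1) = 29.7 J/(mol·K).
ΔU = 5.47×29.7×(411−602) = -31100 J.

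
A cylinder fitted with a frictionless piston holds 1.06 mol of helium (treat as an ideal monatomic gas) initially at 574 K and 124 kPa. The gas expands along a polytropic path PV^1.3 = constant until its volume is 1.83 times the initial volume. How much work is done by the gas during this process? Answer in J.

2800 J

V₁ = nRT₁/P₁ = 1.06×8.314×574/124 = 40.8 L.
Polytropic n=1.3: T₂ = T₁(V₁/V₂)^(n−1) = 574×(0.546)^0.30 = 479 K; P₂ = P₁(V₁/V₂)^n = 56.5 kPa.
W = (P₁V₁−P₂V₂)/(n−1) = (124×40.8−56.5×74.7)/0.30 = 2800 J.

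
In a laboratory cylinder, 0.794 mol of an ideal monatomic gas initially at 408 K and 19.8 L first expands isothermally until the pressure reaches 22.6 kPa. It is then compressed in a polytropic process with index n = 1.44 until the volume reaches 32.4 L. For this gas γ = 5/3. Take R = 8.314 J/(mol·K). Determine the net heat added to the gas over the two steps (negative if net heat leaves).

3220 J

P₁ = nRT₁/V₁ = 0.794×8.314×408/19.8 = 136 kPa.
Step 1 — Isothermal: T stays 408 K; PV = const ⇒ V₂ = 119 L, P₂ = 22.6 kPa.
ΔU = 0 (ideal gas, T constant).
W = nRT ln(V₂/V₁) = 0.794×8.314×408×ln(6.02) = 4830 J.
Q = ΔU + W = 4830 J.
State after step 1: P = 22.6 kPa, V = 119 L, T = 408 K.
Step 2 — Polytropic n=1.44: T₂ = T₁(V₁/V₂)^(n−1) = 408×(3.68)^0.44 = 724 K; P₂ = P₁(V₁/V₂)^n = 147 kPa.
W = (P₁V₁−P₂V₂)/(n−1) = (22.6×119−147×32.4)/0.44 = -4740 J.
ΔU = nCvΔT = 0.794×12.5×(724−408) = 3130 J.
Q = ΔU + W = -1610 J.
Net over both steps: W = 98.3 J, Q = 3220 J, ΔU = 3130 J.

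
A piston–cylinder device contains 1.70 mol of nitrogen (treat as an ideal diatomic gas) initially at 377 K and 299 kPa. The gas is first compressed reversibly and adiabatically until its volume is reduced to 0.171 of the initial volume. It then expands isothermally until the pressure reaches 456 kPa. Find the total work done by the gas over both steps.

8470 J

V₁ = nRT₁/P₁ = 1.70×8.314×377/299 = 17.8 L.
Step 1 — Adiabatic: TV^(γ−1) = const ⇒ T₂ = 377×(5.85)^0.400 = 764 K; PV^γ = const ⇒ P₂ = 3540 kPa.
ΔU = nCvΔT = 1.70×20.8×(764−377) = 13700 J.
Q = 0 for an adiabatic process, so W = −ΔU = -13700 J.
State after step 1: P = 3540 kPa, V = 3.05 L, T = 764 K.
Step 2 — Isothermal: T stays 764 K; PV = const ⇒ V₂ = 23.7 L, P₂ = 456 kPa.
ΔU = 0 (ideal gas, T constant).
W = nRT ln(V₂/V₁) = 1.70×8.314×764×ln(7.77) = 22100 J.
Q = ΔU + W = 22100 J.
Net over both steps: W = 8470 J, Q = 22100 J, ΔU = 13700 J.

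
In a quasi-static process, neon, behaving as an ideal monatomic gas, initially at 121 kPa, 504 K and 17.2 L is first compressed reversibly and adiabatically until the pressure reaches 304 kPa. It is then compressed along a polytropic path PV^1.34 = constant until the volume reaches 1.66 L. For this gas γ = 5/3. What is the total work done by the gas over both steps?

-8780 J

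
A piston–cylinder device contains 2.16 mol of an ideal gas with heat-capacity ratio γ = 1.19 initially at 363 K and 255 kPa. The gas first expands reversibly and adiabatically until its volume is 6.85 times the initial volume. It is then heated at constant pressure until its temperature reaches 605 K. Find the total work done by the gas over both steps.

16800 J

V₁ = nRT₁/P₁ = 2.16×8.314×363/255 = 25.6 L.
Step 1 — Adiabatic: TV^(γ−1) = const ⇒ T₂ = 363×(0.146)^0.190 = 252 K; PV^γ = const ⇒ P₂ = 25.8 kPa.
ΔU = nCvΔT = 2.16×43.8×(252−363) = -10500 J.
Q = 0 for an adiabatic process, so W = −ΔU = 10500 J.
State after step 1: P = 25.8 kPa, V = 175 L, T = 252 K.
Step 2 — Isobaric: P stays 25.8 kPa; V/T = const ⇒ T₂ = 605 K, V₂ = 421 L.
W = PΔV = 25.8×(421−175) kPa·L = 6340 J.
ΔU = nCvΔT = 2.16×43.8×(605−252) = 33400 J.
Q = ΔU + W = nCpΔT = 39700 J.
Net over both steps: W = 16800 J, Q = 39700 J, ΔU = 22900 J.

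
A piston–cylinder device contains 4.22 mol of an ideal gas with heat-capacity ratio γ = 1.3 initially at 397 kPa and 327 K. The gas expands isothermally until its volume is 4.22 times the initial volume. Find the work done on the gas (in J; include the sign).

-16500 J

V₁ = nRT₁/P₁ = 4.22×8.314×327/397 = 28.9 L.
Isothermal: T stays 327 K; PV = const ⇒ V₂ = 122 L, P₂ = 94.1 kPa.
W = nRT ln(V₂/V₁) = 4.22×8.314×327×ln(4.22) = 16500 J.
Work done on the gas = −W_by = -16500 J.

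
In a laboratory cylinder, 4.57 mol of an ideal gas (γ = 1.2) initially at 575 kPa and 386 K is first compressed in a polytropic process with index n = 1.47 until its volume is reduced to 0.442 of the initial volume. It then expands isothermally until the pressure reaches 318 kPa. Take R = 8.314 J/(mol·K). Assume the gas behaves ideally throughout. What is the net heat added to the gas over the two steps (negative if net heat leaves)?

V₁ = nRT₁/P₁ = 4.57×8.314×386/575 = 25.5 L.
Step 1 — Polytropic n=1.47: T₂ = T₁(V₁/V₂)^(n−1) = 386×(2.26)^0.47 = 567 K; P₂ = P₁(V₁/V₂)^n = 1910 kPa.
W = (P₁V₁−P₂V₂)/(n−1) = (575×25.5−1910×11.3)/0.47 = -14600 J.
ΔU = nCvΔT = 4.57×41.6×(567−386) = 34300 J.
Q = ΔU + W = 19700 J.
State after step 1: P = 1910 kPa, V = 11.3 L, T = 567 K.
Step 2 — Isothermal: T stays 567 K; PV = const ⇒ V₂ = 67.7 L, P₂ = 318 kPa.
ΔU = 0 (ideal gas, T constant).
W = nRT ln(V₂/V₁) = 4.57×8.314×567×ln(6.00) = 38600 J.
Q = ΔU + W = 38600 J.
Net over both steps: W = 24000 J, Q = 58300 J, ΔU = 34300 J.

58300 J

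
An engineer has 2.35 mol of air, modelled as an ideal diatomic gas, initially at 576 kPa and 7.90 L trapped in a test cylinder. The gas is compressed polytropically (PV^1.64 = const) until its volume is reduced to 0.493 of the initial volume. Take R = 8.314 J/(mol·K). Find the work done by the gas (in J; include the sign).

T₁ = P₁V₁/(nR) = 576×7.90/(2.35×8.314) = 233 K.
Polytropic n=1.64: T₂ = T₁(V₁/V₂)^(n−1) = 233×(2.03)^0.64 = 366 K; P₂ = P₁(V₁/V₂)^n = 1840 kPa.
W = (P₁V₁−P₂V₂)/(n−1) = (576×7.90−1840×3.89)/0.64 = -4070 J.

-4070 J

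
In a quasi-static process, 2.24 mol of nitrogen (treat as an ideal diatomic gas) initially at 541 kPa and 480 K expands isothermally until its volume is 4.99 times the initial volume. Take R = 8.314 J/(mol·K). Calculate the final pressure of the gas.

V₁ = nRT₁/P₁ = 2.24×8.314×480/541 = 16.5 L.
Isothermal: T stays 480 K; PV = const ⇒ V₂ = 82.5 L, P₂ = 108 kPa.

108 kPa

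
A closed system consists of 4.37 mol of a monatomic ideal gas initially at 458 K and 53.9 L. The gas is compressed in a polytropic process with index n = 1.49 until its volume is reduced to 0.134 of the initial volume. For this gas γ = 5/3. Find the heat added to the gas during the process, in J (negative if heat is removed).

P₁ = nRT₁/V₁ = 4.37×8.314×458/53.9 = 309 kPa.
Polytropic n=1.49: T₂ = T₁(V₁/V₂)^(n−1) = 458×(7.46)^0.49 = 1230 K; P₂ = P₁(V₁/V₂)^n = 6170 kPa.
W = (P₁V₁−P₂V₂)/(n−1) = (309×53.9−6170×7.22)/0.49 = -57000 J.
ΔU = nCvΔT = 4.37×12.5×(1230−458) = 41900 J.
Q = ΔU + W = -15100 J.

-15100 J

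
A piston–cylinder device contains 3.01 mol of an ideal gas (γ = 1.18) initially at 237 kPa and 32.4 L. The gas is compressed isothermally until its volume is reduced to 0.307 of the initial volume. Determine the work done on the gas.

T₁ = P₁V₁/(nR) = 237×32.4/(3.01×8.314) = 307 K.
Isothermal: T stays 307 K; PV = const ⇒ V₂ = 9.95 L, P₂ = 772 kPa.
W = nRT ln(V₂/V₁) = 3.01×8.314×307×ln(0.307) = -9070 J.
Work done on the gas = −W_by = 9070 J.

9070 J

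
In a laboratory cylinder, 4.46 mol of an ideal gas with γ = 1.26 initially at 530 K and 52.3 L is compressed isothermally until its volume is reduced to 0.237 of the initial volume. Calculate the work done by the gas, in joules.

-28300 J

P₁ = nRT₁/V₁ = 4.46×8.314×530/52.3 = 376 kPa.
Isothermal: T stays 530 K; PV = const ⇒ V₂ = 12.4 L, P₂ = 1590 kPa.
W = nRT ln(V₂/V₁) = 4.46×8.314×530×ln(0.237) = -28300 J.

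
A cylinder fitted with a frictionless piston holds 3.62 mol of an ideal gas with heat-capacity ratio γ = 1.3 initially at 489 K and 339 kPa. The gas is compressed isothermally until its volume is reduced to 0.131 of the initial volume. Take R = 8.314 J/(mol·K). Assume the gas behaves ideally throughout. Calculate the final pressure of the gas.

2590 kPa

V₁ = nRT₁/P₁ = 3.62×8.314×489/339 = 43.4 L.
Isothermal: T stays 489 K; PV = const ⇒ V₂ = 5.69 L, P₂ = 2590 kPa.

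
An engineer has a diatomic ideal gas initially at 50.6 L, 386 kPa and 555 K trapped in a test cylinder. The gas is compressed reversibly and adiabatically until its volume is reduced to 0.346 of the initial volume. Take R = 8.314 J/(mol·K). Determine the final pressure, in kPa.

Adiabatic: TV^(γ−1) = const ⇒ T₂ = 555×(2.89)^0.400 = 849 K; PV^γ = const ⇒ P₂ = 1710 kPa.

1710 kPa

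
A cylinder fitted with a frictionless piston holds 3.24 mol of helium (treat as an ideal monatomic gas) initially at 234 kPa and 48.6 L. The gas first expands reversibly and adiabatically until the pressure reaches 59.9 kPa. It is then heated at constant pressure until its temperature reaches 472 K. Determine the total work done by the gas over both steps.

T₁ = P₁V₁/(nR) = 234×48.6/(3.24×8.314) = 422 K.
Step 1 — Adiabatic: T₂/T₁ = (P₂/P₁)^((γ−1)/γ) ⇒ T₂ = 422×(0.256)^0.400 = 245 K; V₂ = 110 L.
ΔU = nCvΔT = 3.24×12.5×(245−422) = -7170 J.
Q = 0 for an adiabatic process, so W = −ΔU = 7170 J.
State after step 1: P = 59.9 kPa, V = 110 L, T = 245 K.
Step 2 — Isobaric: P stays 59.9 kPa; V/T = const ⇒ T₂ = 472 K, V₂ = 212 L.
W = PΔV = 59.9×(212−110) kPa·L = 6120 J.
ΔU = nCvΔT = 3.24×12.5×(472−245) = 9180 J.
Q = ΔU + W = nCpΔT = 15300 J.
Net over both steps: W = 13300 J, Q = 15300 J, ΔU = 2010 J.

13300 J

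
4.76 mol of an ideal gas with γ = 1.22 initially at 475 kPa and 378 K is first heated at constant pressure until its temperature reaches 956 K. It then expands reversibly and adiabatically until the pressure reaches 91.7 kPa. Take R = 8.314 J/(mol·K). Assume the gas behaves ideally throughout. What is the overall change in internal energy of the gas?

59800 J

V₁ = nRT₁/P₁ = 4.76×8.314×378/475 = 31.5 L.
Step 1 — Isobaric: P stays 475 kPa; V/T = const ⇒ T₂ = 956 K, V₂ = 79.6 L.
W = PΔV = 475×(79.6−31.5) kPa·L = 22900 J.
ΔU = nCvΔT = 4.76×37.8×(956−378) = 104000 J.
Q = ΔU + W = nCpΔT = 127000 J.
State after step 1: P = 475 kPa, V = 79.6 L, T = 956 K.
Step 2 — Adiabatic: T₂/T₁ = (P₂/P₁)^((γ−1)/γ) ⇒ T₂ = 956×(0.193)^0.180 = 711 K; V₂ = 307 L.
ΔU = nCvΔT = 4.76×37.8×(711−956) = -44100 J.
Q = 0 for an adiabatic process, so W = −ΔU = 44100 J.
Net over both steps: W = 67000 J, Q = 127000 J, ΔU = 59800 J.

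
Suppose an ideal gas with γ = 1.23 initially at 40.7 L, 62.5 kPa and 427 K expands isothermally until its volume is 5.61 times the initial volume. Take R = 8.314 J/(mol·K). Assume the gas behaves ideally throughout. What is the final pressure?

11.1 kPa

Isothermal: T stays 427 K; PV = const ⇒ V₂ = 228 L, P₂ = 11.1 kPa.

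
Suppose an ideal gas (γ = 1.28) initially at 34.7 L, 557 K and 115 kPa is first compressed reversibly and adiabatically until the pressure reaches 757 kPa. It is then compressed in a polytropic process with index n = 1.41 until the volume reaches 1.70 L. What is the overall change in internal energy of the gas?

n = P₁V₁/(RT₁) = 115×34.7/(8.314×557) = 0.862 mol.
Step 1 — Adiabatic: T₂/T₁ = (P₂/P₁)^((γ−1)/γ) ⇒ T₂ = 557×(6.58)^0.219 = 841 K; V₂ = 7.96 L.
ΔU = nCvΔT = 0.862×29.7×(841−557) = 7270 J.
Q = 0 for an adiabatic process, so W = −ΔU = -7270 J.
State after step 1: P = 757 kPa, V = 7.96 L, T = 841 K.
Step 2 — Polytropic n=1.41: T₂ = T₁(V₁/V₂)^(n−1) = 841×(4.68)^0.41 = 1580 K; P₂ = P₁(V₁/V₂)^n = 6680 kPa.
W = (P₁V₁−P₂V₂)/(n−1) = (757×7.96−6680×1.70)/0.41 = -13000 J.
ΔU = nCvΔT = 0.862×29.7×(1580−841) = 19000 J.
Q = ΔU + W = 6030 J.
Net over both steps: W = -20300 J, Q = 6030 J, ΔU = 26300 J.

26300 J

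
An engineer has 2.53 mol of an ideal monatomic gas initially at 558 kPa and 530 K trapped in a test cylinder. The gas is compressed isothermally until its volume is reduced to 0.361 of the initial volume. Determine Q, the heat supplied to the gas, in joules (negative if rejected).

-11400 J

V₁ = nRT₁/P₁ = 2.53×8.314×530/558 = 20.0 L.
Isothermal: T stays 530 K; PV = const ⇒ V₂ = 7.21 L, P₂ = 1550 kPa.
ΔU = 0 (ideal gas, T constant).
W = nRT ln(V₂/V₁) = 2.53×8.314×530×ln(0.361) = -11400 J.
Q = ΔU + W = -11400 J.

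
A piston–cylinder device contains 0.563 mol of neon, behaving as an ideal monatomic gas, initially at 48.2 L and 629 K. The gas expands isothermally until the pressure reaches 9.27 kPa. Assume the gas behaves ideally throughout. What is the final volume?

P₁ = nRT₁/V₁ = 0.563×8.314×629/48.2 = 61.1 kPa.
Isothermal: T stays 629 K; PV = const ⇒ V₂ = 318 L, P₂ = 9.27 kPa.

318 L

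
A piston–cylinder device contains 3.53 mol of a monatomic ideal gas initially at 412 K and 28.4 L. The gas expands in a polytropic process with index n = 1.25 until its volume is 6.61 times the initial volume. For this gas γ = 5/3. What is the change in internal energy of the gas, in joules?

P₁ = nRT₁/V₁ = 3.53×8.314×412/28.4 = 426 kPa.
Polytropic n=1.25: T₂ = T₁(V₁/V₂)^(n−1) = 412×(0.151)^0.25 = 257 K; P₂ = P₁(V₁/V₂)^n = 40.2 kPa.
For an ideal gas ΔU = nCvΔT with Cv = (3/2)R = 12.5 J/(mol·K).
ΔU = 3.53×12.5×(257−412) = -6830 J.

-6830 J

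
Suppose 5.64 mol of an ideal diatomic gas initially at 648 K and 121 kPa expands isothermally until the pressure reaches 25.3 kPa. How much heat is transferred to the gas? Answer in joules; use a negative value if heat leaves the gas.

47600 J

V₁ = nRT₁/P₁ = 5.64×8.314×648/121 = 251 L.
Isothermal: T stays 648 K; PV = const ⇒ V₂ = 1200 L, P₂ = 25.3 kPa.
ΔU = 0 (ideal gas, T constant).
W = nRT ln(V₂/V₁) = 5.64×8.314×648×ln(4.78) = 47600 J.
Q = ΔU + W = 47600 J.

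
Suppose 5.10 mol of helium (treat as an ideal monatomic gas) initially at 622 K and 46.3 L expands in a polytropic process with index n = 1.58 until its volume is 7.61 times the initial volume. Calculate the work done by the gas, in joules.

31500 J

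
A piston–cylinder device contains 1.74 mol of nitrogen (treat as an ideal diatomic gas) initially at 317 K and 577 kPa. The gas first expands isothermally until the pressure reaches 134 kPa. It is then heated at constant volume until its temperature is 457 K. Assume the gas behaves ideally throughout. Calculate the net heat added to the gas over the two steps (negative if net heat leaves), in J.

11800 J

V₁ = nRT₁/P₁ = 1.74×8.314×317/577 = 7.95 L.
Step 1 — Isothermal: T stays 317 K; PV = const ⇒ V₂ = 34.2 L, P₂ = 134 kPa.
ΔU = 0 (ideal gas, T constant).
W = nRT ln(V₂/V₁) = 1.74×8.314×317×ln(4.31) = 6700 J.
Q = ΔU + W = 6700 J.
State after step 1: P = 134 kPa, V = 34.2 L, T = 317 K.
Step 2 — Isochoric: V stays 34.2 L; P/T = const ⇒ T₂ = 457 K, P₂ = 193 kPa.
W = 0 (no volume change).
ΔU = nCvΔT = 1.74×20.8×(457−317) = 5060 J.
Q = ΔU = 5060 J.
Net over both steps: W = 6700 J, Q = 11800 J, ΔU = 5060 J.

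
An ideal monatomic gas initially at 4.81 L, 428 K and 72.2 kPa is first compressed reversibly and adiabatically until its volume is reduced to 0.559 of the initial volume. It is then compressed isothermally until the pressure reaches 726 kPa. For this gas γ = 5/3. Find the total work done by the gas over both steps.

n = P₁V₁/(RT₁) = 72.2×4.81/(8.314×428) = 0.0976 mol.
Step 1 — Adiabatic: TV^(γ−1) = const ⇒ T₂ = 428×(1.79)^0.667 = 631 K; PV^γ = const ⇒ P₂ = 190 kPa.
ΔU = nCvΔT = 0.0976×12.5×(631−428) = 247 J.
Q = 0 for an adiabatic process, so W = −ΔU = -247 J.
State after step 1: P = 190 kPa, V = 2.69 L, T = 631 K.
Step 2 — Isothermal: T stays 631 K; PV = const ⇒ V₂ = 0.705 L, P₂ = 726 kPa.
ΔU = 0 (ideal gas, T constant).
W = nRT ln(V₂/V₁) = 0.0976×8.314×631×ln(0.262) = -685 J.
Q = ΔU + W = -685 J.
Net over both steps: W = -932 J, Q = -685 J, ΔU = 247 J.

-932 J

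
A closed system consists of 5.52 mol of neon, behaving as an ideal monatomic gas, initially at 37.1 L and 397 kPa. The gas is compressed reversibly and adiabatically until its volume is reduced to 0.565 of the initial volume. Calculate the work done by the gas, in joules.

-10200 J

T₁ = P₁V₁/(nR) = 397×37.1/(5.52×8.314) = 321 K.
Adiabatic: TV^(γ−1) = const ⇒ T₂ = 321×(1.77)^0.667 = 470 K; PV^γ = const ⇒ P₂ = 1030 kPa.
ΔU = nCvΔT = 5.52×12.5×(470−321) = 10200 J.
Q = 0 for an adiabatic process, so W = −ΔU = -10200 J.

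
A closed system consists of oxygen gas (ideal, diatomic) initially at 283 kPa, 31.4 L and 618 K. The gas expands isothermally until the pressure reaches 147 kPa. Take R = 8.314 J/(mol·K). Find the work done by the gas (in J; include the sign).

5820 J

n = P₁V₁/(RT₁) = 283×31.4/(8.314×618) = 1.73 mol.
Isothermal: T stays 618 K; PV = const ⇒ V₂ = 60.5 L, P₂ = 147 kPa.
W = nRT ln(V₂/V₁) = 1.73×8.314×618×ln(1.93) = 5820 J.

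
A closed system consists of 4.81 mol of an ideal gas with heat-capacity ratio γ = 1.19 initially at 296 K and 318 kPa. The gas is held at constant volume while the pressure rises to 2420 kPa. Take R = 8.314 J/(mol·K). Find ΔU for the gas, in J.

412000 J

V₁ = nRT₁/P₁ = 4.81×8.314×296/318 = 37.2 L.
Isochoric: V stays 37.2 L; P/T = const ⇒ T₂ = 2250 K, P₂ = 2420 kPa.
For an ideal gas ΔU = nCvΔT with Cv = R/(γ−1) = 43.8 J/(mol·K).
ΔU = 4.81×43.8×(2250−296) = 412000 J.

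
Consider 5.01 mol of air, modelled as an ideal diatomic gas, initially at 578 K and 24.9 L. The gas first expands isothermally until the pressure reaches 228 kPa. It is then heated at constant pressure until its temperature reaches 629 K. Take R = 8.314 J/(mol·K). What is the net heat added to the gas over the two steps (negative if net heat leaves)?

42200 J

P₁ = nRT₁/V₁ = 5.01×8.314×578/24.9 = 967 kPa.
Step 1 — Isothermal: T stays 578 K; PV = const ⇒ V₂ = 106 L, P₂ = 228 kPa.
ΔU = 0 (ideal gas, T constant).
W = nRT ln(V₂/V₁) = 5.01×8.314×578×ln(4.24) = 34800 J.
Q = ΔU + W = 34800 J.
State after step 1: P = 228 kPa, V = 106 L, T = 578 K.
Step 2 — Isobaric: P stays 228 kPa; V/T = const ⇒ T₂ = 629 K, V₂ = 115 L.
W = PΔV = 228×(115−106) kPa·L = 2120 J.
ΔU = nCvΔT = 5.01×20.8×(629−578) = 5310 J.
Q = ΔU + W = nCpΔT = 7440 J.
Net over both steps: W = 36900 J, Q = 42200 J, ΔU = 5310 J.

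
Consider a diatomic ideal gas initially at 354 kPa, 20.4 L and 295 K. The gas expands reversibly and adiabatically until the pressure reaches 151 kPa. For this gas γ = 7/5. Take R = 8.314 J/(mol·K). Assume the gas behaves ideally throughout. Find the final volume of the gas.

Adiabatic: T₂/T₁ = (P₂/P₁)^((γ−1)/γ) ⇒ T₂ = 295×(0.427)^0.286 = 231 K; V₂ = 37.5 L.

37.5 L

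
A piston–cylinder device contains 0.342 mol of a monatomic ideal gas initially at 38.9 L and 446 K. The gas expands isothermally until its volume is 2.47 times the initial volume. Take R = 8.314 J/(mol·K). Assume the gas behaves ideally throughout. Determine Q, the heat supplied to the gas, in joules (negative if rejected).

P₁ = nRT₁/V₁ = 0.342×8.314×446/38.9 = 32.6 kPa.
Isothermal: T stays 446 K; PV = const ⇒ V₂ = 96.1 L, P₂ = 13.2 kPa.
ΔU = 0 (ideal gas, T constant).
W = nRT ln(V₂/V₁) = 0.342×8.314×446×ln(2.47) = 1150 J.
Q = ΔU + W = 1150 J.

1150 J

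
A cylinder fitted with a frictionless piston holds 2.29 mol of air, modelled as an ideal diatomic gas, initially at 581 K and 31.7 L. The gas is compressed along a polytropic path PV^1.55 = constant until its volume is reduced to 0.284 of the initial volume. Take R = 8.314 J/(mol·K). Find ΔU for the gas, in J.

27600 J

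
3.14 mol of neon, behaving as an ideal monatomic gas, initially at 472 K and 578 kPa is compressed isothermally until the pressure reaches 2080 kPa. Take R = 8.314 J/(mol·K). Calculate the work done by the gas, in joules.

-15800 J

V₁ = nRT₁/P₁ = 3.14×8.314×472/578 = 21.3 L.
Isothermal: T stays 472 K; PV = const ⇒ V₂ = 5.92 L, P₂ = 2080 kPa.
W = nRT ln(V₂/V₁) = 3.14×8.314×472×ln(0.278) = -15800 J.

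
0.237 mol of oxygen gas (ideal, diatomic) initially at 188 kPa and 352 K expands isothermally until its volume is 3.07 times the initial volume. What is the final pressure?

V₁ = nRT₁/P₁ = 0.237×8.314×352/188 = 3.69 L.
Isothermal: T stays 352 K; PV = const ⇒ V₂ = 11.3 L, P₂ = 61.2 kPa.

61.2 kPa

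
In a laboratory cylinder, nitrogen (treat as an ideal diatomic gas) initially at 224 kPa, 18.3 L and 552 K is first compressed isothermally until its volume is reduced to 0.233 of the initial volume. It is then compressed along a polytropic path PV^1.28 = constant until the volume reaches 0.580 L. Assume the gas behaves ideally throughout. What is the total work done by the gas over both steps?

n = P₁V₁/(RT₁) = 224×18.3/(8.314×552) = 0.893 mol.
Step 1 — Isothermal: T stays 552 K; PV = const ⇒ V₂ = 4.26 L, P₂ = 961 kPa.
ΔU = 0 (ideal gas, T constant).
W = nRT ln(V₂/V₁) = 0.893×8.314×552×ln(0.233) = -5970 J.
Q = ΔU + W = -5970 J.
State after step 1: P = 961 kPa, V = 4.26 L, T = 552 K.
Step 2 — Polytropic n=1.28: T₂ = T₁(V₁/V₂)^(n−1) = 552×(7.35)^0.28 = 965 K; P₂ = P₁(V₁/V₂)^n = 12400 kPa.
W = (P₁V₁−P₂V₂)/(n−1) = (961×4.26−12400×0.580)/0.28 = -11000 J.
ΔU = nCvΔT = 0.893×20.8×(965−552) = 7670 J.
Q = ΔU + W = -3290 J.
Net over both steps: W = -16900 J, Q = -9260 J, ΔU = 7670 J.

-16900 J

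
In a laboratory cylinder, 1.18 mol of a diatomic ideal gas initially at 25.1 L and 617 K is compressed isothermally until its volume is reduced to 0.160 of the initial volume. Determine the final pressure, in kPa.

P₁ = nRT₁/V₁ = 1.18×8.314×617/25.1 = 241 kPa.
Isothermal: T stays 617 K; PV = const ⇒ V₂ = 4.02 L, P₂ = 1510 kPa.

1510 kPa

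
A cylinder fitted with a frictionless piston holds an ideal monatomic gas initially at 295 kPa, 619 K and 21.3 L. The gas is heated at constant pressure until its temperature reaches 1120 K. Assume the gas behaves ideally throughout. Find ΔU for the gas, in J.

7630 J

n = P₁V₁/(RT₁) = 295×21.3/(8.314×619) = 1.22 mol.
Isobaric: P stays 295 kPa; V/T = const ⇒ T₂ = 1120 K, V₂ = 38.5 L.
For an ideal gas ΔU = nCvΔT with Cv = (3/2)R = 12.5 J/(mol·K).
ΔU = 1.22×12.5×(1120−619) = 7630 J.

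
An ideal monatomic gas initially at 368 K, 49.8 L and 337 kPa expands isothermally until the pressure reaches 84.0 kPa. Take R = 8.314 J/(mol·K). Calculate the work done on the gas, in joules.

-23300 J

n = P₁V₁/(RT₁) = 337×49.8/(8.314×368) = 5.49 mol.
Isothermal: T stays 368 K; PV = const ⇒ V₂ = 200 L, P₂ = 84.0 kPa.
W = nRT ln(V₂/V₁) = 5.49×8.314×368×ln(4.01) = 23300 J.
Work done on the gas = −W_by = -23300 J.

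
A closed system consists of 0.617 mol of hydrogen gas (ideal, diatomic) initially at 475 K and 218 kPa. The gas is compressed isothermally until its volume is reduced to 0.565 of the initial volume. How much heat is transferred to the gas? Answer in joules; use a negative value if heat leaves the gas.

V₁ = nRT₁/P₁ = 0.617×8.314×475/218 = 11.2 L.
Isothermal: T stays 475 K; PV = const ⇒ V₂ = 6.32 L, P₂ = 386 kPa.
ΔU = 0 (ideal gas, T constant).
W = nRT ln(V₂/V₁) = 0.617×8.314×475×ln(0.565) = -1390 J.
Q = ΔU + W = -1390 J.

-1390 J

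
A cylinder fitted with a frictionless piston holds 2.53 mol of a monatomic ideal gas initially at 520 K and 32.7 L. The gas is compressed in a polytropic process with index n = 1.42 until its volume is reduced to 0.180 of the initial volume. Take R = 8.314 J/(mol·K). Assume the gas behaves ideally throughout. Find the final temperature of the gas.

1070 K

P₁ = nRT₁/V₁ = 2.53×8.314×520/32.7 = 334 kPa.
Polytropic n=1.42: T₂ = T₁(V₁/V₂)^(n−1) = 520×(5.56)^0.42 = 1070 K; P₂ = P₁(V₁/V₂)^n = 3820 kPa.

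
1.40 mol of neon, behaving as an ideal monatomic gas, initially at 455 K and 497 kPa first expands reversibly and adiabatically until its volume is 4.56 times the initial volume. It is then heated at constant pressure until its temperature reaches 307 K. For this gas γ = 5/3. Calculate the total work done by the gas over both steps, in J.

V₁ = nRT₁/P₁ = 1.40×8.314×455/497 = 10.7 L.
Step 1 — Adiabatic: TV^(γ−1) = const ⇒ T₂ = 455×(0.219)^0.667 = 165 K; PV^γ = const ⇒ P₂ = 39.6 kPa.
ΔU = nCvΔT = 1.40×12.5×(165−455) = -5060 J.
Q = 0 for an adiabatic process, so W = −ΔU = 5060 J.
State after step 1: P = 39.6 kPa, V = 48.6 L, T = 165 K.
Step 2 — Isobaric: P stays 39.6 kPa; V/T = const ⇒ T₂ = 307 K, V₂ = 90.2 L.
W = PΔV = 39.6×(90.2−48.6) kPa·L = 1650 J.
ΔU = nCvΔT = 1.40×12.5×(307−165) = 2470 J.
Q = ΔU + W = nCpΔT = 4120 J.
Net over both steps: W = 6700 J, Q = 4120 J, ΔU = -2580 J.

6700 J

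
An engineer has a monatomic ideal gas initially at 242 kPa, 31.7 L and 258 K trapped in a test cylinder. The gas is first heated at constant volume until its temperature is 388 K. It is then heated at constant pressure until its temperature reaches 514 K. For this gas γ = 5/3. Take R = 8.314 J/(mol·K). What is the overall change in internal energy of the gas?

n = P₁V₁/(RT₁) = 242×31.7/(8.314×258) = 3.58 mol.
Step 1 — Isochoric: V stays 31.7 L; P/T = const ⇒ T₂ = 388 K, P₂ = 364 kPa.
W = 0 (no volume change).
ΔU = nCvΔT = 3.58×12.5×(388−258) = 5800 J.
Q = ΔU = 5800 J.
State after step 1: P = 364 kPa, V = 31.7 L, T = 388 K.
Step 2 — Isobaric: P stays 364 kPa; V/T = const ⇒ T₂ = 514 K, V₂ = 42.0 L.
W = PΔV = 364×(42.0−31.7) kPa·L = 3750 J.
ΔU = nCvΔT = 3.58×12.5×(514−388) = 5620 J.
Q = ΔU + W = nCpΔT = 9370 J.
Net over both steps: W = 3750 J, Q = 15200 J, ΔU = 11400 J.

11400 J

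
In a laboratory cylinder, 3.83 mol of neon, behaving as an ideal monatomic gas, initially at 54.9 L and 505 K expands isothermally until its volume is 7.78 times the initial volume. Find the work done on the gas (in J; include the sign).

-33000 J

P₁ = nRT₁/V₁ = 3.83×8.314×505/54.9 = 293 kPa.
Isothermal: T stays 505 K; PV = const ⇒ V₂ = 427 L, P₂ = 37.6 kPa.
W = nRT ln(V₂/V₁) = 3.83×8.314×505×ln(7.78) = 33000 J.
Work done on the gas = −W_by = -33000 J.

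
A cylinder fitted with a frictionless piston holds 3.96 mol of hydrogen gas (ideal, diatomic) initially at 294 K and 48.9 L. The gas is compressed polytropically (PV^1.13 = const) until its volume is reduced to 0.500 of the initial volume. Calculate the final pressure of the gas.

433 kPa

P₁ = nRT₁/V₁ = 3.96×8.314×294/48.9 = 198 kPa.
Polytropic n=1.13: T₂ = T₁(V₁/V₂)^(n−1) = 294×(2.00)^0.13 = 322 K; P₂ = P₁(V₁/V₂)^n = 433 kPa.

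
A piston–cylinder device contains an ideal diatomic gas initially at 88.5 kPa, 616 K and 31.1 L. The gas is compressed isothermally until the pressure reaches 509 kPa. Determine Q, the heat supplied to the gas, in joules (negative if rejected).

n = P₁V₁/(RT₁) = 88.5×31.1/(8.314×616) = 0.537 mol.
Isothermal: T stays 616 K; PV = const ⇒ V₂ = 5.41 L, P₂ = 509 kPa.
ΔU = 0 (ideal gas, T constant).
W = nRT ln(V₂/V₁) = 0.537×8.314×616×ln(0.174) = -4820 J.
Q = ΔU + W = -4820 J.

-4820 J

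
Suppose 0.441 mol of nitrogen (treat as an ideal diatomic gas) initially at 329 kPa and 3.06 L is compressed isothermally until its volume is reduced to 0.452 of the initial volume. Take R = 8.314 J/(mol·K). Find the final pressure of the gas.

T₁ = P₁V₁/(nR) = 329×3.06/(0.441×8.314) = 275 K.
Isothermal: T stays 275 K; PV = const ⇒ V₂ = 1.38 L, P₂ = 728 kPa.

728 kPa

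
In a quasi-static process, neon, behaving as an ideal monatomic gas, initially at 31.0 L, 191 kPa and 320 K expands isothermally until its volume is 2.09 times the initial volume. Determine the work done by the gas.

4360 J

n = P₁V₁/(RT₁) = 191×31.0/(8.314×320) = 2.23 mol.
Isothermal: T stays 320 K; PV = const ⇒ V₂ = 64.8 L, P₂ = 91.4 kPa.
W = nRT ln(V₂/V₁) = 2.23×8.314×320×ln(2.09) = 4360 J.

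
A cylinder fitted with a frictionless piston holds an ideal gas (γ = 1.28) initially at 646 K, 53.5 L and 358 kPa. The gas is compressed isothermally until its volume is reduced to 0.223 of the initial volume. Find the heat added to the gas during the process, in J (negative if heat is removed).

-28700 J

n = P₁V₁/(RT₁) = 358×53.5/(8.314×646) = 3.57 mol.
Isothermal: T stays 646 K; PV = const ⇒ V₂ = 11.9 L, P₂ = 1610 kPa.
ΔU = 0 (ideal gas, T constant).
W = nRT ln(V₂/V₁) = 3.57×8.314×646×ln(0.223) = -28700 J.
Q = ΔU + W = -28700 J.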